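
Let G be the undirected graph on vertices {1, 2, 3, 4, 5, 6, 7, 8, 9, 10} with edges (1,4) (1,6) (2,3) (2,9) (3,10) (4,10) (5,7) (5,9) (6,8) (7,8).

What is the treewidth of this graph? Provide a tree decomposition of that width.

Treewidth 2.
One optimal decomposition is:
Bags: B1 = {5, 7, 9}  B2 = {7, 8, 9}  B3 = {6, 8, 9}  B4 = {1, 6, 9}  B5 = {1, 4, 9}  B6 = {4, 9, 10}  B7 = {3, 9, 10}  B8 = {2, 3, 9}
Tree: B1–B2, B2–B3, B3–B4, B4–B5, B5–B6, B6–B7, B7–B8

Every bag has size at most 3, so the width is 3 − 1 = 2 and tw(G) ≤ 2. For the lower bound, G contains the cycle 9–5–7–8–6–1–4–10–3–2–9, so G is not a forest; only forests have treewidth ≤ 1, hence tw(G) ≥ 2. The upper and lower bounds meet at 2, so that is the treewidth.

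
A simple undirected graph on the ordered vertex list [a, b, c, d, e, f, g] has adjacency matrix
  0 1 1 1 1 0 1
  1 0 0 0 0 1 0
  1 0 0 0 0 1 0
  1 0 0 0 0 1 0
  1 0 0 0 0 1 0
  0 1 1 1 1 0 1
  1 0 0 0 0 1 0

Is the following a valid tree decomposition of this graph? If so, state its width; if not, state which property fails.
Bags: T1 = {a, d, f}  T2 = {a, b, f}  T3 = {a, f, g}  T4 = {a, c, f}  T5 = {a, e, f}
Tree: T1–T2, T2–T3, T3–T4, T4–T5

Vertex coverage: the bags together contain {a, b, c, d, e, f, g}, the full vertex set. Edge coverage: each edge of G has both endpoints in at least one bag. Running intersection: for every vertex, the bags containing it form a connected subtree. All three properties hold, so this is a valid tree decomposition of width max|bag| − 1 = 2, and hence tw(G) ≤ 2.

Yes; width 2.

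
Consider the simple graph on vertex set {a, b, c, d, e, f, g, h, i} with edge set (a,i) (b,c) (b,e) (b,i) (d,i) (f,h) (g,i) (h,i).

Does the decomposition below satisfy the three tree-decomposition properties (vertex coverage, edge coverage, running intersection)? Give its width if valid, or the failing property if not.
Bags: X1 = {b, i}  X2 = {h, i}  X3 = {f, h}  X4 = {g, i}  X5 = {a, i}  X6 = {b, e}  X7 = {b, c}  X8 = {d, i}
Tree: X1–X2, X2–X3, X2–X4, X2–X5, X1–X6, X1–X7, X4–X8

Yes; width 1.

Every vertex of G appears in some bag (union = {a, b, c, d, e, f, g, h, i}); every edge is covered by a bag; and for each vertex v the set of bags containing v is connected in the bag tree. The decomposition is therefore valid. The largest bag has 2 vertices, so the width is 1.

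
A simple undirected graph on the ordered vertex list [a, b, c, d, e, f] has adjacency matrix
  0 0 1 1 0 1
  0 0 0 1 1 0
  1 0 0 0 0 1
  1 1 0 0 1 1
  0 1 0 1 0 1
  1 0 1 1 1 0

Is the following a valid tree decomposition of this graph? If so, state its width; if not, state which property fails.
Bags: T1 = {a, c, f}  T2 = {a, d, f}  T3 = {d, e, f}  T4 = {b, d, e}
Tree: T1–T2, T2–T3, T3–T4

Yes; width 2.

Checking the three conditions: (i) the bags cover all of {a, b, c, d, e, f}; (ii) for each edge, some bag contains both endpoints; (iii) the bags containing any fixed vertex form a subtree. All hold, so the decomposition is valid with width 3 − 1 = 2.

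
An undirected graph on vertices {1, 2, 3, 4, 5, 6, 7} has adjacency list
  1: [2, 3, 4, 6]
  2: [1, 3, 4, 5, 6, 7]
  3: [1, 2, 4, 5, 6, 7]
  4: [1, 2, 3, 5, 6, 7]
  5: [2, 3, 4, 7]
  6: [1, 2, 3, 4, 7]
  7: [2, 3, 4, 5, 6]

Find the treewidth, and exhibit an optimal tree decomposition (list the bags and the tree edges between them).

Treewidth 4.
Bags: B1 = {2, 3, 4, 5, 7}  B2 = {2, 3, 4, 6, 7}  B3 = {1, 2, 3, 4, 6}
Tree: B1–B2, B2–B3

The largest bag has 5 vertices, giving width 4; this decomposition certifies tw(G) ≤ 4. Conversely, {2, 3, 4, 5, 7} is a clique of size 5, and the vertices of any clique must share a bag in every tree decomposition; so some bag has ≥ 5 vertices and tw(G) ≥ 4. Therefore the treewidth is 4.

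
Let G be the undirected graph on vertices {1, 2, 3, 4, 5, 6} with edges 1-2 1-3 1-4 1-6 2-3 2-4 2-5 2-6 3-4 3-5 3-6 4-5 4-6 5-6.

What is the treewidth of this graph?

4

A width-4 tree decomposition is:
Bags: B1 = {1, 2, 3, 4, 6}  B2 = {2, 3, 4, 5, 6}
Tree: B1–B2
The largest bag has 5 vertices, giving width 4; this decomposition certifies tw(G) ≤ 4. On the other hand G contains the 5-clique {1, 2, 3, 4, 6}. A clique must lie in a single bag of any decomposition, so no decomposition can have width below 4. The upper and lower bounds meet at 4, so that is the treewidth.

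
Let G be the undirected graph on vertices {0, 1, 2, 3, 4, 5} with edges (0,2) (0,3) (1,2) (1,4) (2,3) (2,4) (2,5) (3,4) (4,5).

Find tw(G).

A width-2 tree decomposition is:
Bags: B1 = {2, 3, 4}  B2 = {2, 4, 5}  B3 = {1, 2, 4}  B4 = {0, 2, 3}
Tree: B1–B2, B2–B3, B1–B4
The largest bag has 3 vertices, giving width 2; this decomposition certifies tw(G) ≤ 2. Conversely, {0, 2, 3} is a clique of size 3, and the vertices of any clique must share a bag in every tree decomposition; so some bag has ≥ 3 vertices and tw(G) ≥ 2. Therefore the treewidth is 2.

2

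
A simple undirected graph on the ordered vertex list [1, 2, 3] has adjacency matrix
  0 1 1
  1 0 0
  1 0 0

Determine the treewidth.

1

A width-1 tree decomposition is:
Bags: B1 = {1, 3}  B2 = {1, 2}
Tree: B1–B2
Every bag has size at most 2, so the width is 2 − 1 = 1 and tw(G) ≤ 1. Any graph with an edge has treewidth ≥ 1, and G has the edge 1–3. Combining the bounds, tw(G) = 1.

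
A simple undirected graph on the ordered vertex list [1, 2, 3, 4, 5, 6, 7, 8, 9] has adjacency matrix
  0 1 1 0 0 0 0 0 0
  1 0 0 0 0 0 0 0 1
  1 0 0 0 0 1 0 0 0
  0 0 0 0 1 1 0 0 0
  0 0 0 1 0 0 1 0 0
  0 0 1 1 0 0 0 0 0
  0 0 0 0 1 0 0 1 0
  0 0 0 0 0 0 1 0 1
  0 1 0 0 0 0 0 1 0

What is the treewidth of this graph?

A width-2 tree decomposition is:
Bags: B1 = {5, 7, 8}  B2 = {4, 5, 8}  B3 = {4, 6, 8}  B4 = {3, 6, 8}  B5 = {1, 3, 8}  B6 = {1, 2, 8}  B7 = {2, 8, 9}
Tree: B1–B2, B2–B3, B3–B4, B4–B5, B5–B6, B6–B7
Each bag holds 3 vertices, so the decomposition has width 2, which upper-bounds the treewidth. Since 8–7–5–4–6–3–1–2–9–8 is a cycle in G, G is not acyclic. Forests are exactly the graphs of treewidth ≤ 1, so tw(G) ≥ 2. Therefore the treewidth is 2.

2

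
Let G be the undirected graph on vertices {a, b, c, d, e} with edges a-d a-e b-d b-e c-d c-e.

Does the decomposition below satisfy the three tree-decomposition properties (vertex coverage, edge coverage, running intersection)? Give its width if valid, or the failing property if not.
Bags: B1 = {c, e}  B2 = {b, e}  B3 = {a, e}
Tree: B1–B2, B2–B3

No — vertex d appears in no bag.

A tree decomposition must satisfy three properties: every vertex lies in some bag; for every edge, both endpoints lie together in some bag; and for every vertex, the bags containing it form a connected subtree. Here vertex d appears in no bag, so the decomposition is invalid.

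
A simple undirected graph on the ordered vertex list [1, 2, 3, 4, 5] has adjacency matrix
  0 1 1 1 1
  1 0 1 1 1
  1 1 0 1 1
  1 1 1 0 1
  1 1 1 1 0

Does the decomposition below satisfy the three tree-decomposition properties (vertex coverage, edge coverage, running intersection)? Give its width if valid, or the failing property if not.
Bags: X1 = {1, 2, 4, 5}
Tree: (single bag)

No — vertex 3 appears in no bag.

A tree decomposition must satisfy three properties: every vertex lies in some bag; for every edge, both endpoints lie together in some bag; and for every vertex, the bags containing it form a connected subtree. Here vertex 3 appears in no bag, so the decomposition is invalid.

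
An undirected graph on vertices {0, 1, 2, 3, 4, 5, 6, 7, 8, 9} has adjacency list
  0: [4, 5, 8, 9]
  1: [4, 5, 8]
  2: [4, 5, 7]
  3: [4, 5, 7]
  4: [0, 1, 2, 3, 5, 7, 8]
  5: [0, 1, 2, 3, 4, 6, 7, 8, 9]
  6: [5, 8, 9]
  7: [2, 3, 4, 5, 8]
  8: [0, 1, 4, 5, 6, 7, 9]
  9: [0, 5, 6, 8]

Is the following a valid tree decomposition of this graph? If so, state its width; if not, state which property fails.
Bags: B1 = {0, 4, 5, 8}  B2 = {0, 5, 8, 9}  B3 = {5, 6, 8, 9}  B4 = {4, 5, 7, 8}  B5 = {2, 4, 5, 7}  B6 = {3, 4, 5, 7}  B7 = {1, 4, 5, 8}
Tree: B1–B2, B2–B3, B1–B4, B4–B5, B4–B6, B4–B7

Yes; width 3.

Every vertex of G appears in some bag (union = {0, 1, 2, 3, 4, 5, 6, 7, 8, 9}); every edge is covered by a bag; and for each vertex v the set of bags containing v is connected in the bag tree. The decomposition is therefore valid. The largest bag has 4 vertices, so the width is 3.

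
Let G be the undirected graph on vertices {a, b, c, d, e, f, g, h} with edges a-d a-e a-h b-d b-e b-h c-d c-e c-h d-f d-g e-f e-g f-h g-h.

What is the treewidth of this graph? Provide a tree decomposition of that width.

Every bag has size at most 4, so the width is 4 − 1 = 3 and tw(G) ≤ 3. For the lower bound: the 4 vertex sets {a,e}, {b,h}, {d}, {g} are disjoint, each induces a connected subgraph, and every pair is joined by at least one edge of G. Contracting each set to a single vertex therefore yields K_{4} as a minor, and since treewidth is minor-monotone, tw(G) ≥ tw(K_{4}) = 3. Therefore the treewidth is 3.

Treewidth 3.
One optimal decomposition is:
Bags: B1 = {a, d, e, h}  B2 = {b, d, e, h}  B3 = {d, e, g, h}  B4 = {d, e, f, h}  B5 = {c, d, e, h}
Tree: B1–B2, B2–B3, B3–B4, B4–B5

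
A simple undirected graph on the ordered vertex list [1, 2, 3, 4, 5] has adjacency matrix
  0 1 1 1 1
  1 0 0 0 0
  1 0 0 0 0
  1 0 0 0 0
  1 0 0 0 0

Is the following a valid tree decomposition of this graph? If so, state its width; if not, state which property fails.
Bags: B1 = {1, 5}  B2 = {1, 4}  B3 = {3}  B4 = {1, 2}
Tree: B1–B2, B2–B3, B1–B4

No — edge (1,3) lies in no bag.

A tree decomposition must satisfy three properties: every vertex lies in some bag; for every edge, both endpoints lie together in some bag; and for every vertex, the bags containing it form a connected subtree. Here edge (1,3) lies in no bag, so the decomposition is invalid.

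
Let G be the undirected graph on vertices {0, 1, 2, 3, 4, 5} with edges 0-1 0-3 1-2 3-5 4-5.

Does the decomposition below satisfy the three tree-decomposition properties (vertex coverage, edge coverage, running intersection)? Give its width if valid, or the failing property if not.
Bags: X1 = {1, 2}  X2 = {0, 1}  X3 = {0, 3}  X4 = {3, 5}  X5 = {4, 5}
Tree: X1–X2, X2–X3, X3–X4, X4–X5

Yes; width 1.

Vertex coverage: the bags together contain {0, 1, 2, 3, 4, 5}, the full vertex set. Edge coverage: each edge of G has both endpoints in at least one bag. Running intersection: for every vertex, the bags containing it form a connected subtree. All three properties hold, so this is a valid tree decomposition of width max|bag| − 1 = 1, and hence tw(G) ≤ 1.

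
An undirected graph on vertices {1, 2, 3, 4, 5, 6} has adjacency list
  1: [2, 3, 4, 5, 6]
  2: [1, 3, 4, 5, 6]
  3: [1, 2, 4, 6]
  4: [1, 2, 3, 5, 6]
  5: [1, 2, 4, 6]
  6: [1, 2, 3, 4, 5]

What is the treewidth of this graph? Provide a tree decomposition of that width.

The largest bag has 5 vertices, giving width 4; this decomposition certifies tw(G) ≤ 4. For the lower bound, the 5 vertices {1, 2, 3, 4, 6} are pairwise adjacent, and any tree decomposition puts a clique entirely inside one bag — forcing width ≥ 4. Combining the bounds, tw(G) = 4.

Treewidth 4.
Bags: B1 = {1, 2, 4, 5, 6}  B2 = {1, 2, 3, 4, 6}
Tree: B1–B2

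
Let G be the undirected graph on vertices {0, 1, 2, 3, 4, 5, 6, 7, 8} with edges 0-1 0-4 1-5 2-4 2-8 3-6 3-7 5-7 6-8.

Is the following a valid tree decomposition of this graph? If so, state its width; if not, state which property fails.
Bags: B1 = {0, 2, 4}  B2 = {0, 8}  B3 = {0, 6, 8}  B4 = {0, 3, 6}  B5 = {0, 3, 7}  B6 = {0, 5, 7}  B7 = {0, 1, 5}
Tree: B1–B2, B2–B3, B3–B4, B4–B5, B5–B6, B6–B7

A tree decomposition must satisfy three properties: every vertex lies in some bag; for every edge, both endpoints lie together in some bag; and for every vertex, the bags containing it form a connected subtree. Here edge (2,8) lies in no bag, so the decomposition is invalid.

No — edge (2,8) lies in no bag.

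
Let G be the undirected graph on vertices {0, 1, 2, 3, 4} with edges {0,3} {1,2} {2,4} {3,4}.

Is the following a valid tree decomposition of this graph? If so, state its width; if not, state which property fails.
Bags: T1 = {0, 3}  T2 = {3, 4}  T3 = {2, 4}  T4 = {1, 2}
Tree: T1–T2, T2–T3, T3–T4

Yes; width 1.

Vertex coverage: the bags together contain {0, 1, 2, 3, 4}, the full vertex set. Edge coverage: each edge of G has both endpoints in at least one bag. Running intersection: for every vertex, the bags containing it form a connected subtree. All three properties hold, so this is a valid tree decomposition of width max|bag| − 1 = 1, and hence tw(G) ≤ 1.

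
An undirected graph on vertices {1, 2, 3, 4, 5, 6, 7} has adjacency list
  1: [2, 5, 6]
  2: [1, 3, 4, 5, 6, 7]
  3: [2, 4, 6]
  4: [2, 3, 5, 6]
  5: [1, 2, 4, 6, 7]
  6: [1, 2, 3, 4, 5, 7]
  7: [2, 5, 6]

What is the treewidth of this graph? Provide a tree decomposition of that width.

Every bag has size at most 4, so the width is 4 − 1 = 3 and tw(G) ≤ 3. Conversely, {2, 3, 4, 6} is a clique of size 4, and the vertices of any clique must share a bag in every tree decomposition; so some bag has ≥ 4 vertices and tw(G) ≥ 3. The upper and lower bounds meet at 3, so that is the treewidth.

Treewidth 3.
Bags: B1 = {2, 4, 5, 6}  B2 = {2, 3, 4, 6}  B3 = {1, 2, 5, 6}  B4 = {2, 5, 6, 7}
Tree: B1–B2, B1–B3, B1–B4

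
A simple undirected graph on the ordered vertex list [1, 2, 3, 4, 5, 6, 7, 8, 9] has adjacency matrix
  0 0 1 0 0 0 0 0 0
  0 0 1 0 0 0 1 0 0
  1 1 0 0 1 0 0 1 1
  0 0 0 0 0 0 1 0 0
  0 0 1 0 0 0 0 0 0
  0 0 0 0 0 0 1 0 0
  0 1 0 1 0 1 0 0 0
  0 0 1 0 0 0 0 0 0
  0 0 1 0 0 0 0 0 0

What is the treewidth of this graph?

1

A width-1 tree decomposition is:
Bags: B1 = {3, 9}  B2 = {3, 5}  B3 = {2, 3}  B4 = {1, 3}  B5 = {2, 7}  B6 = {6, 7}  B7 = {3, 8}  B8 = {4, 7}
Tree: B1–B2, B2–B3, B2–B4, B3–B5, B5–B6, B3–B7, B5–B8
Every bag has size at most 2, so the width is 2 − 1 = 1 and tw(G) ≤ 1. G has an edge, so its treewidth is at least 1. The upper and lower bounds meet at 1, so that is the treewidth.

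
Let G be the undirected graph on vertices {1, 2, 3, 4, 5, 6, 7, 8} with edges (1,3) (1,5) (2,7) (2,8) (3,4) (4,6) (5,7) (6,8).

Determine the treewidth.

2

A width-2 tree decomposition is:
Bags: B1 = {2, 7, 8}  B2 = {5, 7, 8}  B3 = {1, 5, 8}  B4 = {1, 3, 8}  B5 = {3, 4, 8}  B6 = {4, 6, 8}
Tree: B1–B2, B2–B3, B3–B4, B4–B5, B5–B6
Each bag holds 3 vertices, so the decomposition has width 2, which upper-bounds the treewidth. Since 8–2–7–5–1–3–4–6–8 is a cycle in G, G is not acyclic. Forests are exactly the graphs of treewidth ≤ 1, so tw(G) ≥ 2. The upper and lower bounds meet at 2, so that is the treewidth.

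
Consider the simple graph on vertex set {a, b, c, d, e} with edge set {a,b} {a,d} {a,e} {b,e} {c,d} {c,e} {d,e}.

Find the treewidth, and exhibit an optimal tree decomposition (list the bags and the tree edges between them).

Every bag has size at most 3, so the width is 3 − 1 = 2 and tw(G) ≤ 2. Conversely, {c, d, e} is a clique of size 3, and the vertices of any clique must share a bag in every tree decomposition; so some bag has ≥ 3 vertices and tw(G) ≥ 2. Hence tw(G) = 2 exactly.

Treewidth 2.
One such decomposition:
Bags: B1 = {a, d, e}  B2 = {a, b, e}  B3 = {c, d, e}
Tree: B1–B2, B1–B3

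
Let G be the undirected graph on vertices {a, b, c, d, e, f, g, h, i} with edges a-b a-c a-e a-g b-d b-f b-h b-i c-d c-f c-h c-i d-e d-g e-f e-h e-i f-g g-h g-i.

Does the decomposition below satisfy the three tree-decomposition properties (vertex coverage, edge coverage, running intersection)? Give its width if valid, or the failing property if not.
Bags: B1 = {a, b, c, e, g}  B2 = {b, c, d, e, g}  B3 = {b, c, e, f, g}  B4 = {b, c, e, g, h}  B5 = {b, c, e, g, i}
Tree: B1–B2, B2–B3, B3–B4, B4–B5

Yes; width 4.

Vertex coverage: the bags together contain {a, b, c, d, e, f, g, h, i}, the full vertex set. Edge coverage: each edge of G has both endpoints in at least one bag. Running intersection: for every vertex, the bags containing it form a connected subtree. All three properties hold, so this is a valid tree decomposition of width max|bag| − 1 = 4, and hence tw(G) ≤ 4.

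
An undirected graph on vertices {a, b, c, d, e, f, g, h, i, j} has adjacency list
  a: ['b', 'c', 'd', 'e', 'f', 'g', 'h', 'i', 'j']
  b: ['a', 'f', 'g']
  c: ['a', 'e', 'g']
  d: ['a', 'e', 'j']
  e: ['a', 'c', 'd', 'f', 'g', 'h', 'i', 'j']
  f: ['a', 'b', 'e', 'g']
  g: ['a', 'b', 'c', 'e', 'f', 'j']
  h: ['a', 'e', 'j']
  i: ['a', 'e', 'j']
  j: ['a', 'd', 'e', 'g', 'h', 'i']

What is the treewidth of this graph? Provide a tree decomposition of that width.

Treewidth 3.
Bags: B1 = {a, e, f, g}  B2 = {a, e, g, j}  B3 = {a, d, e, j}  B4 = {a, e, h, j}  B5 = {a, b, f, g}  B6 = {a, c, e, g}  B7 = {a, e, i, j}
Tree: B1–B2, B2–B3, B2–B4, B1–B5, B1–B6, B4–B7

The largest bag has 4 vertices, giving width 3; this decomposition certifies tw(G) ≤ 3. For the lower bound, the 4 vertices {a, d, e, j} are pairwise adjacent, and any tree decomposition puts a clique entirely inside one bag — forcing width ≥ 3. The upper and lower bounds meet at 3, so that is the treewidth.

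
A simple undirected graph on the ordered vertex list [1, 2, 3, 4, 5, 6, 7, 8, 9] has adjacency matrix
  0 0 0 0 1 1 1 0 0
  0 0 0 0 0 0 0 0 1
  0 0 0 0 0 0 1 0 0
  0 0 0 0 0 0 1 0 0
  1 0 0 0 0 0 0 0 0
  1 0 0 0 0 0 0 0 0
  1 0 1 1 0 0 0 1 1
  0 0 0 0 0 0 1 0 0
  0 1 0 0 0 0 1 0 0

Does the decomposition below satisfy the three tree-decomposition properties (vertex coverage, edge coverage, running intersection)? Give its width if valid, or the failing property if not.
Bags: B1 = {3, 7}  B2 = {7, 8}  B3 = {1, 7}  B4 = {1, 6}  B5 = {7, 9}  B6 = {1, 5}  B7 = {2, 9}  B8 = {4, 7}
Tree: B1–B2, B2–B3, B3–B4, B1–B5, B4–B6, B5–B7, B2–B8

Yes; width 1.

Checking the three conditions: (i) the bags cover all of {1, 2, 3, 4, 5, 6, 7, 8, 9}; (ii) for each edge, some bag contains both endpoints; (iii) the bags containing any fixed vertex form a subtree. All hold, so the decomposition is valid with width 2 − 1 = 1.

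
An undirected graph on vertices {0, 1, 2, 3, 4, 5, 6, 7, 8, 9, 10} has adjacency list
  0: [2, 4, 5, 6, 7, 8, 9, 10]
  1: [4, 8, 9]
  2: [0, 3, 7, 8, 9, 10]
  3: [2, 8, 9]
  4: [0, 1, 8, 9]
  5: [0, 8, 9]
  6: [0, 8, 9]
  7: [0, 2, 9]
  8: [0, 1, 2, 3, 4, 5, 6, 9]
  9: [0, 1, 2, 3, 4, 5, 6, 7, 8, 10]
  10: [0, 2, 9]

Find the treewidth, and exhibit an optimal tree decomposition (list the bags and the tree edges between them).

Every bag has size at most 4, so the width is 4 − 1 = 3 and tw(G) ≤ 3. On the other hand G contains the 4-clique {0, 2, 8, 9}. A clique must lie in a single bag of any decomposition, so no decomposition can have width below 3. Hence tw(G) = 3 exactly.

Treewidth 3.
One optimal decomposition is:
Bags: B1 = {0, 6, 8, 9}  B2 = {0, 2, 8, 9}  B3 = {0, 2, 9, 10}  B4 = {0, 5, 8, 9}  B5 = {0, 4, 8, 9}  B6 = {1, 4, 8, 9}  B7 = {0, 2, 7, 9}  B8 = {2, 3, 8, 9}
Tree: B1–B2, B2–B3, B1–B4, B1–B5, B5–B6, B2–B7, B2–B8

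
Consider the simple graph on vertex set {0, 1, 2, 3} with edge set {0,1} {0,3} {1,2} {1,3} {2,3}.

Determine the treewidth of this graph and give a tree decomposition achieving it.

Treewidth 2.
One optimal decomposition is:
Bags: B1 = {1, 2, 3}  B2 = {0, 1, 3}
Tree: B1–B2

Each bag holds 3 vertices, so the decomposition has width 2, which upper-bounds the treewidth. Conversely, {0, 1, 3} is a clique of size 3, and the vertices of any clique must share a bag in every tree decomposition; so some bag has ≥ 3 vertices and tw(G) ≥ 2. The upper and lower bounds meet at 2, so that is the treewidth.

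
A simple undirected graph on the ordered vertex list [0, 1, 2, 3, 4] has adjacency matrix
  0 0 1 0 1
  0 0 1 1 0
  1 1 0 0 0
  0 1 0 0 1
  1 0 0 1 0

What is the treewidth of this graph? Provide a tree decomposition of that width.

Each bag holds 3 vertices, so the decomposition has width 2, which upper-bounds the treewidth. The edges 2–0–4–3–1–2 form a cycle, so G is not a tree and its treewidth is at least 2. Hence tw(G) = 2 exactly.

Treewidth 2.
One optimal decomposition is:
Bags: B1 = {0, 2, 4}  B2 = {2, 3, 4}  B3 = {1, 2, 3}
Tree: B1–B2, B2–B3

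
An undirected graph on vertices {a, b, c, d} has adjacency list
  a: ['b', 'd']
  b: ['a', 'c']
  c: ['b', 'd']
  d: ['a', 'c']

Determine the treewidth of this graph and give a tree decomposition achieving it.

Treewidth 2.
Bags: B1 = {a, b, c}  B2 = {a, c, d}
Tree: B1–B2

The largest bag has 3 vertices, giving width 2; this decomposition certifies tw(G) ≤ 2. The edges c–b–a–d–c form a cycle, so G is not a tree and its treewidth is at least 2. The upper and lower bounds meet at 2, so that is the treewidth.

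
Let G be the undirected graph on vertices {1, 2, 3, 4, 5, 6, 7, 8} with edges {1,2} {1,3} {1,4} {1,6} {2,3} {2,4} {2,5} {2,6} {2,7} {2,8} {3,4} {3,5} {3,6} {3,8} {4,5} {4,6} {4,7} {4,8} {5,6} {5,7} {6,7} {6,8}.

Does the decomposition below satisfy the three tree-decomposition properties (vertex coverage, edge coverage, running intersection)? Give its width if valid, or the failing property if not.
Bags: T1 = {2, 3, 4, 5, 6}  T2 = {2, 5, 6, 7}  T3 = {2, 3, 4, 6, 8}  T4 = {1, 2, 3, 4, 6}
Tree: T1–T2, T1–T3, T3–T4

No — edge (4,7) lies in no bag.

A tree decomposition must satisfy three properties: every vertex lies in some bag; for every edge, both endpoints lie together in some bag; and for every vertex, the bags containing it form a connected subtree. Here edge (4,7) lies in no bag, so the decomposition is invalid.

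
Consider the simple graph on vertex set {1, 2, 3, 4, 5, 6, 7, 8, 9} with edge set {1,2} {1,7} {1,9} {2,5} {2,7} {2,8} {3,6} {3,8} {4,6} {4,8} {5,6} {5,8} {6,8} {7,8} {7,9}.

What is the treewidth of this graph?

A width-2 tree decomposition is:
Bags: B1 = {2, 7, 8}  B2 = {2, 5, 8}  B3 = {5, 6, 8}  B4 = {1, 2, 7}  B5 = {1, 7, 9}  B6 = {3, 6, 8}  B7 = {4, 6, 8}
Tree: B1–B2, B2–B3, B1–B4, B4–B5, B3–B6, B3–B7
The largest bag has 3 vertices, giving width 2; this decomposition certifies tw(G) ≤ 2. On the other hand G contains the 3-clique {2, 5, 8}. A clique must lie in a single bag of any decomposition, so no decomposition can have width below 2. Combining the bounds, tw(G) = 2.

2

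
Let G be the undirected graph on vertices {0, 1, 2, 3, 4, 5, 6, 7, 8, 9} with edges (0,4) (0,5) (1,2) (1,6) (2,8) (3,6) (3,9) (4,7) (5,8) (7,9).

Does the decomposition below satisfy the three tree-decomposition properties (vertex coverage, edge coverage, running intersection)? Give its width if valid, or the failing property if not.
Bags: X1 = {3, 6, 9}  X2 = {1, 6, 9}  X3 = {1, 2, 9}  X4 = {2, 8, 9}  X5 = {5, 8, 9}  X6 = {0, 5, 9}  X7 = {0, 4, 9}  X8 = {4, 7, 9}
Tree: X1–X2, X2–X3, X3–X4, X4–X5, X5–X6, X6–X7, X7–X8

Every vertex of G appears in some bag (union = {0, 1, 2, 3, 4, 5, 6, 7, 8, 9}); every edge is covered by a bag; and for each vertex v the set of bags containing v is connected in the bag tree. The decomposition is therefore valid. The largest bag has 3 vertices, so the width is 2.

Yes; width 2.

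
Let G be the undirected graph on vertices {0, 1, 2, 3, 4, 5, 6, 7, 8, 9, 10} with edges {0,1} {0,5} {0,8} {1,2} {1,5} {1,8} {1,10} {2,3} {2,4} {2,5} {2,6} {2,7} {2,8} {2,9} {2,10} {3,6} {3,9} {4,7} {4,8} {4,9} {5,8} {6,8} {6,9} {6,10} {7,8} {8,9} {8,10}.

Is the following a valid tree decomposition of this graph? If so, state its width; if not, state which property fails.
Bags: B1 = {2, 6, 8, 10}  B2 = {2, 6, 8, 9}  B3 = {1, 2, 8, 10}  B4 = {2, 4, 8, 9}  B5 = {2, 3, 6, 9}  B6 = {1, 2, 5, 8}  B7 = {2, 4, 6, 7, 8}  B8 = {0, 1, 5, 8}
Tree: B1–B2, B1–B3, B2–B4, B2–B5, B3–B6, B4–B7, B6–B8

A tree decomposition must satisfy three properties: every vertex lies in some bag; for every edge, both endpoints lie together in some bag; and for every vertex, the bags containing it form a connected subtree. Here bags containing vertex 6 are not connected in the tree, so the decomposition is invalid.

No — bags containing vertex 6 are not connected in the tree.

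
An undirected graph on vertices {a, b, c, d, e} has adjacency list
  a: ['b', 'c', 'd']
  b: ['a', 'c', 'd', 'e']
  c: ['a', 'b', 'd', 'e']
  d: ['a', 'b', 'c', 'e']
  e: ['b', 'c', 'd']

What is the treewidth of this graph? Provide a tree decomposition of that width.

Every bag has size at most 4, so the width is 4 − 1 = 3 and tw(G) ≤ 3. Conversely, {b, c, d, e} is a clique of size 4, and the vertices of any clique must share a bag in every tree decomposition; so some bag has ≥ 4 vertices and tw(G) ≥ 3. Therefore the treewidth is 3.

Treewidth 3.
One such decomposition:
Bags: B1 = {b, c, d, e}  B2 = {a, b, c, d}
Tree: B1–B2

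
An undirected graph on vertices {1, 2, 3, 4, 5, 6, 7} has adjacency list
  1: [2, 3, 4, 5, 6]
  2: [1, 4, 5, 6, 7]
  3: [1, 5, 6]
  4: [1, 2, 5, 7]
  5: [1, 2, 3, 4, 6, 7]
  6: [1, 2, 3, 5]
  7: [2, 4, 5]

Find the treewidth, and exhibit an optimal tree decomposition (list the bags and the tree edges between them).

Every bag has size at most 4, so the width is 4 − 1 = 3 and tw(G) ≤ 3. Conversely, {1, 2, 4, 5} is a clique of size 4, and the vertices of any clique must share a bag in every tree decomposition; so some bag has ≥ 4 vertices and tw(G) ≥ 3. The upper and lower bounds meet at 3, so that is the treewidth.

Treewidth 3.
One optimal decomposition is:
Bags: B1 = {1, 3, 5, 6}  B2 = {1, 2, 5, 6}  B3 = {1, 2, 4, 5}  B4 = {2, 4, 5, 7}
Tree: B1–B2, B2–B3, B3–B4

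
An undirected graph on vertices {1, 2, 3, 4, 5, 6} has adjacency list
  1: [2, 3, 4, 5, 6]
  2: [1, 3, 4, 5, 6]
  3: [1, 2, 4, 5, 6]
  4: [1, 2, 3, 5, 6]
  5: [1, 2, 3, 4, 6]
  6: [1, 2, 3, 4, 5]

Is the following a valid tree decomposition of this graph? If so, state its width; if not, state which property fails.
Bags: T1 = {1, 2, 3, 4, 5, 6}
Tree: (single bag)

Yes; width 5.

Vertex coverage: the bags together contain {1, 2, 3, 4, 5, 6}, the full vertex set. Edge coverage: each edge of G has both endpoints in at least one bag. Running intersection: for every vertex, the bags containing it form a connected subtree. All three properties hold, so this is a valid tree decomposition of width max|bag| − 1 = 5, and hence tw(G) ≤ 5.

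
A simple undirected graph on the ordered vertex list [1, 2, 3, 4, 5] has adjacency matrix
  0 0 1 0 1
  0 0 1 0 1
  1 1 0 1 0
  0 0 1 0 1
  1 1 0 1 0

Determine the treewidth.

2

A width-2 tree decomposition is:
Bags: B1 = {2, 3, 5}  B2 = {3, 4, 5}  B3 = {1, 3, 5}
Tree: B1–B2, B2–B3
Each bag holds 3 vertices, so the decomposition has width 2, which upper-bounds the treewidth. Since 5–2–3–4–5 is a cycle in G, G is not acyclic. Forests are exactly the graphs of treewidth ≤ 1, so tw(G) ≥ 2. The upper and lower bounds meet at 2, so that is the treewidth.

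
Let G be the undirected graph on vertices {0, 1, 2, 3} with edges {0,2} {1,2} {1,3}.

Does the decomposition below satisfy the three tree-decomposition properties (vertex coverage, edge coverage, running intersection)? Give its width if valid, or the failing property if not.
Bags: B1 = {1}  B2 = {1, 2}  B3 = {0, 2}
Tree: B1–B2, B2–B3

A tree decomposition must satisfy three properties: every vertex lies in some bag; for every edge, both endpoints lie together in some bag; and for every vertex, the bags containing it form a connected subtree. Here vertex 3 appears in no bag, so the decomposition is invalid.

No — vertex 3 appears in no bag.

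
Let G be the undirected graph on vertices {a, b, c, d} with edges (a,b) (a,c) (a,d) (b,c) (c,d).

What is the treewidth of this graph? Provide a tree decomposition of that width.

Each bag holds 3 vertices, so the decomposition has width 2, which upper-bounds the treewidth. For the lower bound, the 3 vertices {a, c, d} are pairwise adjacent, and any tree decomposition puts a clique entirely inside one bag — forcing width ≥ 2. Hence tw(G) = 2 exactly.

Treewidth 2.
One such decomposition:
Bags: B1 = {a, c, d}  B2 = {a, b, c}
Tree: B1–B2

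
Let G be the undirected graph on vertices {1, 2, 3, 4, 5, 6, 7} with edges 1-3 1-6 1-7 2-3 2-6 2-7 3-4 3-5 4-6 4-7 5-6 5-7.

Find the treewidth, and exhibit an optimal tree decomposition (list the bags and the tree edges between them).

Each bag holds 4 vertices, so the decomposition has width 3, which upper-bounds the treewidth. For the lower bound: the 4 vertex sets {2,6}, {5,7}, {3}, {4} are disjoint, each induces a connected subgraph, and every pair is joined by at least one edge of G. Contracting each set to a single vertex therefore yields K_{4} as a minor, and since treewidth is minor-monotone, tw(G) ≥ tw(K_{4}) = 3. The upper and lower bounds meet at 3, so that is the treewidth.

Treewidth 3.
One optimal decomposition is:
Bags: B1 = {2, 3, 6, 7}  B2 = {3, 5, 6, 7}  B3 = {3, 4, 6, 7}  B4 = {1, 3, 6, 7}
Tree: B1–B2, B2–B3, B3–B4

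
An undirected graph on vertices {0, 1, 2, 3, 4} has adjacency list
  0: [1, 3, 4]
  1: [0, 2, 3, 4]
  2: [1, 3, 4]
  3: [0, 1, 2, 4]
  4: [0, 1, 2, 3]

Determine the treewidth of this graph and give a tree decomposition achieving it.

Treewidth 3.
One such decomposition:
Bags: B1 = {0, 1, 3, 4}  B2 = {1, 2, 3, 4}
Tree: B1–B2

The largest bag has 4 vertices, giving width 3; this decomposition certifies tw(G) ≤ 3. On the other hand G contains the 4-clique {0, 1, 3, 4}. A clique must lie in a single bag of any decomposition, so no decomposition can have width below 3. Hence tw(G) = 3 exactly.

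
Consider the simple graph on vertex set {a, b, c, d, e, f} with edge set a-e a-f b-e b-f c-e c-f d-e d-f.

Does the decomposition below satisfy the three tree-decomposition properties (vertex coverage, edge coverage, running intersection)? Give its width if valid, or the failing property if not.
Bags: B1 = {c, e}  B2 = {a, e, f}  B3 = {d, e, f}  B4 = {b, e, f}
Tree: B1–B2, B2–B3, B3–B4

No — edge (f,c) lies in no bag.

A tree decomposition must satisfy three properties: every vertex lies in some bag; for every edge, both endpoints lie together in some bag; and for every vertex, the bags containing it form a connected subtree. Here edge (f,c) lies in no bag, so the decomposition is invalid.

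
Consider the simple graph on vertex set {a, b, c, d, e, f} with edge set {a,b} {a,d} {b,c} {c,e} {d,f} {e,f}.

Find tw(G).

2

A width-2 tree decomposition is:
Bags: B1 = {a, b, c}  B2 = {a, c, d}  B3 = {c, d, f}  B4 = {c, e, f}
Tree: B1–B2, B2–B3, B3–B4
Each bag holds 3 vertices, so the decomposition has width 2, which upper-bounds the treewidth. The edges c–b–a–d–f–e–c form a cycle, so G is not a tree and its treewidth is at least 2. Therefore the treewidth is 2.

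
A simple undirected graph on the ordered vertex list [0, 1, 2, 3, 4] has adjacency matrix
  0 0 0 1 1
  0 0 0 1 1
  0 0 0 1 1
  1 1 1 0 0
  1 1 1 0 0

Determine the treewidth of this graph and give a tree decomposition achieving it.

Every bag has size at most 3, so the width is 3 − 1 = 2 and tw(G) ≤ 2. For the lower bound, G contains the cycle 2–4–0–3–2, so G is not a forest; only forests have treewidth ≤ 1, hence tw(G) ≥ 2. Therefore the treewidth is 2.

Treewidth 2.
One such decomposition:
Bags: B1 = {2, 3, 4}  B2 = {0, 3, 4}  B3 = {1, 3, 4}
Tree: B1–B2, B2–B3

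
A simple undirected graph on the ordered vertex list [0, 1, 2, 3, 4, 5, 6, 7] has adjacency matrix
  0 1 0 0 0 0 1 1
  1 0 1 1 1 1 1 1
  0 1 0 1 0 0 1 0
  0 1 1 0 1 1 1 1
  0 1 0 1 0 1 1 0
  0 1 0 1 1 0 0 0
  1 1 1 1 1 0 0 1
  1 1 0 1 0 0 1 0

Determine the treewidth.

A width-3 tree decomposition is:
Bags: B1 = {1, 3, 6, 7}  B2 = {1, 2, 3, 6}  B3 = {0, 1, 6, 7}  B4 = {1, 3, 4, 6}  B5 = {1, 3, 4, 5}
Tree: B1–B2, B1–B3, B2–B4, B4–B5
Every bag has size at most 4, so the width is 4 − 1 = 3 and tw(G) ≤ 3. Conversely, {0, 1, 6, 7} is a clique of size 4, and the vertices of any clique must share a bag in every tree decomposition; so some bag has ≥ 4 vertices and tw(G) ≥ 3. The upper and lower bounds meet at 3, so that is the treewidth.

3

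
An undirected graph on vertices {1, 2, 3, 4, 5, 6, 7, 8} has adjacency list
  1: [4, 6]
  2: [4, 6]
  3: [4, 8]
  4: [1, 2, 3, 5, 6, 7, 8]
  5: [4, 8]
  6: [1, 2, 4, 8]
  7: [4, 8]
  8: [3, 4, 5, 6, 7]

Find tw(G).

A width-2 tree decomposition is:
Bags: B1 = {4, 6, 8}  B2 = {1, 4, 6}  B3 = {3, 4, 8}  B4 = {4, 7, 8}  B5 = {2, 4, 6}  B6 = {4, 5, 8}
Tree: B1–B2, B1–B3, B3–B4, B1–B5, B3–B6
Every bag has size at most 3, so the width is 3 − 1 = 2 and tw(G) ≤ 2. On the other hand G contains the 3-clique {3, 4, 8}. A clique must lie in a single bag of any decomposition, so no decomposition can have width below 2. The upper and lower bounds meet at 2, so that is the treewidth.

2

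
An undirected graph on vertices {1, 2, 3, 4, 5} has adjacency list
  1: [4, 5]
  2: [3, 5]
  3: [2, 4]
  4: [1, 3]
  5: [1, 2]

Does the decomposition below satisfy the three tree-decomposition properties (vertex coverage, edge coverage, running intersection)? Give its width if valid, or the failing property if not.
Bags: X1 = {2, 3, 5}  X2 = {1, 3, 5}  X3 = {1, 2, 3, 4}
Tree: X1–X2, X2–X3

A tree decomposition must satisfy three properties: every vertex lies in some bag; for every edge, both endpoints lie together in some bag; and for every vertex, the bags containing it form a connected subtree. Here bags containing vertex 2 are not connected in the tree, so the decomposition is invalid.

No — bags containing vertex 2 are not connected in the tree.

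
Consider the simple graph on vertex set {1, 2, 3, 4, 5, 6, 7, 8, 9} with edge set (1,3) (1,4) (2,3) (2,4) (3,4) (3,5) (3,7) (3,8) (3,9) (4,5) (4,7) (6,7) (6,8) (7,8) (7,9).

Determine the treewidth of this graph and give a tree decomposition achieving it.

Each bag holds 3 vertices, so the decomposition has width 2, which upper-bounds the treewidth. Conversely, {3, 7, 8} is a clique of size 3, and the vertices of any clique must share a bag in every tree decomposition; so some bag has ≥ 3 vertices and tw(G) ≥ 2. Therefore the treewidth is 2.

Treewidth 2.
One such decomposition:
Bags: B1 = {1, 3, 4}  B2 = {3, 4, 7}  B3 = {3, 4, 5}  B4 = {3, 7, 9}  B5 = {2, 3, 4}  B6 = {3, 7, 8}  B7 = {6, 7, 8}
Tree: B1–B2, B1–B3, B2–B4, B2–B5, B4–B6, B6–B7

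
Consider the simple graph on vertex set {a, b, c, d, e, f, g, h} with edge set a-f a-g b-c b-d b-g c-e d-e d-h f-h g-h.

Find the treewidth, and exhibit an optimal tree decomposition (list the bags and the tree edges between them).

Every bag has size at most 3, so the width is 3 − 1 = 2 and tw(G) ≤ 2. Since e–c–b–d–e is a cycle in G, G is not acyclic. Forests are exactly the graphs of treewidth ≤ 1, so tw(G) ≥ 2. Combining the bounds, tw(G) = 2.

Treewidth 2.
One such decomposition:
Bags: B1 = {c, d, e}  B2 = {b, c, d}  B3 = {b, d, h}  B4 = {b, g, h}  B5 = {f, g, h}  B6 = {a, f, g}
Tree: B1–B2, B2–B3, B3–B4, B4–B5, B5–B6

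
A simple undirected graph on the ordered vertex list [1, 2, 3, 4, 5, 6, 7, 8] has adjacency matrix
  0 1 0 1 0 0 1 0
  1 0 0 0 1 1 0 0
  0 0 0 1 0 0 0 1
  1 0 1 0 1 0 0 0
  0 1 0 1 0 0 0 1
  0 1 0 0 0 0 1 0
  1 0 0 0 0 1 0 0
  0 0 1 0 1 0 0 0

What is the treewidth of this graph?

A width-2 tree decomposition is:
Bags: B1 = {1, 6, 7}  B2 = {1, 2, 6}  B3 = {1, 2, 4}  B4 = {2, 4, 5}  B5 = {3, 4, 5}  B6 = {3, 5, 8}
Tree: B1–B2, B2–B3, B3–B4, B4–B5, B5–B6
The largest bag has 3 vertices, giving width 2; this decomposition certifies tw(G) ≤ 2. For the lower bound, G contains the cycle 7–6–2–1–7, so G is not a forest; only forests have treewidth ≤ 1, hence tw(G) ≥ 2. Combining the bounds, tw(G) = 2.

2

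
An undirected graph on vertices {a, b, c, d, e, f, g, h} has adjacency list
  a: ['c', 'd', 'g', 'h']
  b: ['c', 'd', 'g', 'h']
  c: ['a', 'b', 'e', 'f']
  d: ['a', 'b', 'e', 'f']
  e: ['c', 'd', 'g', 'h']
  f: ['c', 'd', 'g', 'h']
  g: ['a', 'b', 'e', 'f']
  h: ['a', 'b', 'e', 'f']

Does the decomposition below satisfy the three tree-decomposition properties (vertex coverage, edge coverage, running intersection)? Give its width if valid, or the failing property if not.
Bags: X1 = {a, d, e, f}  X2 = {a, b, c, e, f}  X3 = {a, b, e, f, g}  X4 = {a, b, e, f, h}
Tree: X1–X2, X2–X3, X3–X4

A tree decomposition must satisfy three properties: every vertex lies in some bag; for every edge, both endpoints lie together in some bag; and for every vertex, the bags containing it form a connected subtree. Here edge (b,d) lies in no bag, so the decomposition is invalid.

No — edge (b,d) lies in no bag.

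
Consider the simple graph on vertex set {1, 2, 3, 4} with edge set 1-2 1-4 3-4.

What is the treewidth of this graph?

1

A width-1 tree decomposition is:
Bags: B1 = {3, 4}  B2 = {1, 4}  B3 = {1, 2}
Tree: B1–B2, B2–B3
Each bag holds 2 vertices, so the decomposition has width 1, which upper-bounds the treewidth. Since G has at least one edge (e.g. 3–4), it is not an edgeless graph, so tw(G) ≥ 1. Therefore the treewidth is 1.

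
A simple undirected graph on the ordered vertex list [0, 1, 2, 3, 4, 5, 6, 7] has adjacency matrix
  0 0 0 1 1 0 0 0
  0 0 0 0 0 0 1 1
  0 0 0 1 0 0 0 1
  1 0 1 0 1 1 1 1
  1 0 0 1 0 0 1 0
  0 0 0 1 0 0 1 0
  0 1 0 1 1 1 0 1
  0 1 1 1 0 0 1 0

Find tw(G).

2

A width-2 tree decomposition is:
Bags: B1 = {3, 6, 7}  B2 = {2, 3, 7}  B3 = {3, 4, 6}  B4 = {0, 3, 4}  B5 = {3, 5, 6}  B6 = {1, 6, 7}
Tree: B1–B2, B1–B3, B3–B4, B1–B5, B1–B6
The largest bag has 3 vertices, giving width 2; this decomposition certifies tw(G) ≤ 2. On the other hand G contains the 3-clique {1, 6, 7}. A clique must lie in a single bag of any decomposition, so no decomposition can have width below 2. Therefore the treewidth is 2.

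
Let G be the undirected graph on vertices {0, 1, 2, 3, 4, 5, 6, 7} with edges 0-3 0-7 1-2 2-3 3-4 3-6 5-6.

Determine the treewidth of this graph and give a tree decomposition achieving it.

Treewidth 1.
One optimal decomposition is:
Bags: B1 = {3, 6}  B2 = {2, 3}  B3 = {0, 3}  B4 = {3, 4}  B5 = {0, 7}  B6 = {1, 2}  B7 = {5, 6}
Tree: B1–B2, B2–B3, B3–B4, B3–B5, B2–B6, B1–B7

Each bag holds 2 vertices, so the decomposition has width 1, which upper-bounds the treewidth. Since G has at least one edge (e.g. 6–3), it is not an edgeless graph, so tw(G) ≥ 1. Therefore the treewidth is 1.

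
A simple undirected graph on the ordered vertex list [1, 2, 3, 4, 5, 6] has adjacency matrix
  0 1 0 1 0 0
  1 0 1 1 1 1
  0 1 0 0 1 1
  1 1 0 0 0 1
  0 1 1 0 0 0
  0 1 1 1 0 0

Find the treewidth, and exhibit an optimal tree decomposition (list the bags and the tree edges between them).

Every bag has size at most 3, so the width is 3 − 1 = 2 and tw(G) ≤ 2. Conversely, {1, 2, 4} is a clique of size 3, and the vertices of any clique must share a bag in every tree decomposition; so some bag has ≥ 3 vertices and tw(G) ≥ 2. Hence tw(G) = 2 exactly.

Treewidth 2.
Bags: B1 = {2, 3, 6}  B2 = {2, 4, 6}  B3 = {2, 3, 5}  B4 = {1, 2, 4}
Tree: B1–B2, B1–B3, B2–B4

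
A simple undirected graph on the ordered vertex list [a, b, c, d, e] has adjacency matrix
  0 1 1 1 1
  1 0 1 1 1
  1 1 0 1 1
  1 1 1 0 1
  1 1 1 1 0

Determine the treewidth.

A width-4 tree decomposition is:
Bags: B1 = {a, b, c, d, e}
Tree: (single bag)
With just one bag of size 5, the width is 5 − 1 = 4, so tw(G) ≤ 4. Conversely, {a, b, c, d, e} is a clique of size 5, and the vertices of any clique must share a bag in every tree decomposition; so some bag has ≥ 5 vertices and tw(G) ≥ 4. Hence tw(G) = 4 exactly.

4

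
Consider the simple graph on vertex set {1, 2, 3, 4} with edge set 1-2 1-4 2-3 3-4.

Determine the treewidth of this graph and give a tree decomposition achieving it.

The largest bag has 3 vertices, giving width 2; this decomposition certifies tw(G) ≤ 2. For the lower bound, G contains the cycle 3–4–1–2–3, so G is not a forest; only forests have treewidth ≤ 1, hence tw(G) ≥ 2. Hence tw(G) = 2 exactly.

Treewidth 2.
Bags: B1 = {1, 3, 4}  B2 = {1, 2, 3}
Tree: B1–B2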